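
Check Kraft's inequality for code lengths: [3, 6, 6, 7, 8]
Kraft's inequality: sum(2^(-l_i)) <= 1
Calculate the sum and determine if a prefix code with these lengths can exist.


Sum = 2^(-3) + 2^(-6) + 2^(-6) + 2^(-7) + 2^(-8)
    = 0.125 + 0.015625 + 0.015625 + 0.0078125 + 0.00390625
    = 43/256 = 0.16796875
Since 0.16796875 <= 1, Kraft's inequality IS satisfied.
A prefix code with these lengths CAN exist.

Kraft sum = 0.16796875. Satisfied.


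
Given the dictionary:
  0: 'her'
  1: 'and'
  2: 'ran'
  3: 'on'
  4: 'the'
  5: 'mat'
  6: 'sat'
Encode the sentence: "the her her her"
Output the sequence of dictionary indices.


Look up each word in the dictionary:
  'the' -> 4
  'her' -> 0
  'her' -> 0
  'her' -> 0

Encoded: [4, 0, 0, 0]


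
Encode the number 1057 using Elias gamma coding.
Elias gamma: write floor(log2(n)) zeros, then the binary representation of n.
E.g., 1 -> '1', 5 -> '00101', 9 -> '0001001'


num_bits = floor(log2(1057)) + 1 = 11
leading_zeros = num_bits - 1 = 10
binary(1057) = 10000100001

Elias gamma(1057) = '0000000000' + '10000100001' = 000000000010000100001 (21 bits)


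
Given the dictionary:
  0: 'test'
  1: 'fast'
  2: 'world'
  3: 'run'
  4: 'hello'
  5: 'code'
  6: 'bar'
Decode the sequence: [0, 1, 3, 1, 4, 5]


Look up each index in the dictionary:
  0 -> 'test'
  1 -> 'fast'
  3 -> 'run'
  1 -> 'fast'
  4 -> 'hello'
  5 -> 'code'

Decoded: "test fast run fast hello code"


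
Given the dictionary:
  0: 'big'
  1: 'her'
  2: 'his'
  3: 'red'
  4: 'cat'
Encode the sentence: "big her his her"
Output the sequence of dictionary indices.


Look up each word in the dictionary:
  'big' -> 0
  'her' -> 1
  'his' -> 2
  'her' -> 1

Encoded: [0, 1, 2, 1]


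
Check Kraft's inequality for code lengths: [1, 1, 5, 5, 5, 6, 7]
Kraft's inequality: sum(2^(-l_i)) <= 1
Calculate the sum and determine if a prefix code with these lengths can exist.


Sum = 2^(-1) + 2^(-1) + 2^(-5) + 2^(-5) + 2^(-5) + 2^(-6) + 2^(-7)
    = 0.5 + 0.5 + 0.03125 + 0.03125 + 0.03125 + 0.015625 + 0.0078125
    = 143/128 = 1.1171875
Since 1.1171875 > 1, Kraft's inequality is NOT satisfied.
A prefix code with these lengths CANNOT exist.

Kraft sum = 1.1171875. Not satisfied.


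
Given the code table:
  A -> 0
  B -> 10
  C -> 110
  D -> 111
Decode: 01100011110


Decoding:
0 -> A
110 -> C
0 -> A
0 -> A
111 -> D
10 -> B


Result: ACAADB


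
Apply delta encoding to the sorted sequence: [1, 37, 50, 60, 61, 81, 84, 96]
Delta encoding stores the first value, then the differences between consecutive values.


First value: 1
Deltas:
  37 - 1 = 36
  50 - 37 = 13
  60 - 50 = 10
  61 - 60 = 1
  81 - 61 = 20
  84 - 81 = 3
  96 - 84 = 12


Delta encoded: [1, 36, 13, 10, 1, 20, 3, 12]


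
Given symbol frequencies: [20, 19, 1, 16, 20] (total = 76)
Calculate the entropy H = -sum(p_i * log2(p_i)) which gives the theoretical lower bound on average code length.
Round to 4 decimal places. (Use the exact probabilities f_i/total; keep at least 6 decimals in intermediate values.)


Per-symbol terms -p_i * log2(p_i) with p_i = f_i/76:
  p = 20/76 = 0.263158: log2(p) = -1.925999, -p*log2(p) = 0.506842
  p = 19/76 = 0.250000: log2(p) = -2.000000, -p*log2(p) = 0.500000
  p = 1/76 = 0.013158: log2(p) = -6.247928, -p*log2(p) = 0.082210
  p = 16/76 = 0.210526: log2(p) = -2.247928, -p*log2(p) = 0.473248
  p = 20/76 = 0.263158: log2(p) = -1.925999, -p*log2(p) = 0.506842
H = 0.506842 + 0.500000 + 0.082210 + 0.473248 + 0.506842 = 2.069142

H = 2.0691 bits/symbol


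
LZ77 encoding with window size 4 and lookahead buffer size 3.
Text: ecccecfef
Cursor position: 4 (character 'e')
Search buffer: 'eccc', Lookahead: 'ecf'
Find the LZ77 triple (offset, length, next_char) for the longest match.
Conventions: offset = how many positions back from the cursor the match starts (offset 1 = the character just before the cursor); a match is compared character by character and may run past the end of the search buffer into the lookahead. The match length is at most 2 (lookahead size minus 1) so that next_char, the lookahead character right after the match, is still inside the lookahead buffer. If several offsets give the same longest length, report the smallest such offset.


Try each offset into the search buffer:
  offset=1 (pos 3, char 'c'): match length 0
  offset=2 (pos 2, char 'c'): match length 0
  offset=3 (pos 1, char 'c'): match length 0
  offset=4 (pos 0, char 'e'): match length 2
Longest match has length 2 at offset 4.
next_char = character at position 4 + 2 = 6 -> 'f'

Best match: offset=4, length=2 (matching 'ec' starting at position 0)
LZ77 triple: (4, 2, 'f')


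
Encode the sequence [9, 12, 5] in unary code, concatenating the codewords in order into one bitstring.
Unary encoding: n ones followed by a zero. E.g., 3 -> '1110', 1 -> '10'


Encode each number as n ones followed by a terminating 0:
  9 -> 1111111110 (10 bits)
  12 -> 1111111111110 (13 bits)
  5 -> 111110 (6 bits)
Total length = 10 + 13 + 6 = 29 bits.

Unary([9, 12, 5]) = 11111111101111111111110111110 (29 bits)


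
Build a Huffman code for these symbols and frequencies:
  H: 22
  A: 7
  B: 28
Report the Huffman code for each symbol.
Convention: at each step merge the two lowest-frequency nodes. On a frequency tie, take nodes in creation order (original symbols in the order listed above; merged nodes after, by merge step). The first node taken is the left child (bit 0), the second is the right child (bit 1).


Huffman tree construction:
Step 1: Merge A(7) + H(22) = 29
Step 2: Merge B(28) + (A+H)(29) = 57
Read each symbol's code off the tree from the root (left child = 0, right child = 1).

Codes:
  H: 11 (length 2)
  A: 10 (length 2)
  B: 0 (length 1)
Average code length: 86/57 = 1.5088 bits/symbol


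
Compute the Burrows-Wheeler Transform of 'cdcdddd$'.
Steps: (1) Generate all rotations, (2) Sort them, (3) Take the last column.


Rotations (sorted):
  0: $cdcdddd -> last char: d
  1: cdcdddd$ -> last char: $
  2: cdddd$cd -> last char: d
  3: d$cdcddd -> last char: d
  4: dcdddd$c -> last char: c
  5: dd$cdcdd -> last char: d
  6: ddd$cdcd -> last char: d
  7: dddd$cdc -> last char: c


BWT = d$ddcddc


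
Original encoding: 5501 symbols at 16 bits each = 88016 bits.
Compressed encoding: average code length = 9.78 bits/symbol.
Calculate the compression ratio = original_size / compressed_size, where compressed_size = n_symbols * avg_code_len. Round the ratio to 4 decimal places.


original_size = n_symbols * orig_bits = 5501 * 16 = 88016 bits
compressed_size = n_symbols * avg_code_len = 5501 * 9.78 = 53799.78 bits
ratio = original_size / compressed_size = 88016 / 53799.78 = 1.636

Compression ratio = 1.636


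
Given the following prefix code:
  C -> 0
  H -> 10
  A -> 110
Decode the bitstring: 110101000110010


Decoding step by step:
Bits 110 -> A
Bits 10 -> H
Bits 10 -> H
Bits 0 -> C
Bits 0 -> C
Bits 110 -> A
Bits 0 -> C
Bits 10 -> H


Decoded message: AHHCCACH


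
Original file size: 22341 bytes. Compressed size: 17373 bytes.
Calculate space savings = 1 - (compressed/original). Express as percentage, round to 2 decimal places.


ratio = compressed/original = 17373/22341 = 0.777629
savings = 1 - ratio = 1 - 0.777629 = 0.222371
as a percentage: 0.222371 * 100 = 22.24%

Space savings = 1 - 17373/22341 = 22.24%


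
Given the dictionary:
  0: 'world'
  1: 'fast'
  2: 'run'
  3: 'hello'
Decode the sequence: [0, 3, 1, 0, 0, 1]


Look up each index in the dictionary:
  0 -> 'world'
  3 -> 'hello'
  1 -> 'fast'
  0 -> 'world'
  0 -> 'world'
  1 -> 'fast'

Decoded: "world hello fast world world fast"


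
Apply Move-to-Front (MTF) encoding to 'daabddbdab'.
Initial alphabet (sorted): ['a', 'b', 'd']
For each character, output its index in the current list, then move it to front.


MTF encoding:
'd': index 2 in ['a', 'b', 'd'] -> ['d', 'a', 'b']
'a': index 1 in ['d', 'a', 'b'] -> ['a', 'd', 'b']
'a': index 0 in ['a', 'd', 'b'] -> ['a', 'd', 'b']
'b': index 2 in ['a', 'd', 'b'] -> ['b', 'a', 'd']
'd': index 2 in ['b', 'a', 'd'] -> ['d', 'b', 'a']
'd': index 0 in ['d', 'b', 'a'] -> ['d', 'b', 'a']
'b': index 1 in ['d', 'b', 'a'] -> ['b', 'd', 'a']
'd': index 1 in ['b', 'd', 'a'] -> ['d', 'b', 'a']
'a': index 2 in ['d', 'b', 'a'] -> ['a', 'd', 'b']
'b': index 2 in ['a', 'd', 'b'] -> ['b', 'a', 'd']


Output: [2, 1, 0, 2, 2, 0, 1, 1, 2, 2]


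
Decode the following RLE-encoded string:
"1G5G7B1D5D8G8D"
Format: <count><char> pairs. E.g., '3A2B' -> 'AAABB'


Expanding each <count><char> pair:
  1G -> 'G'
  5G -> 'GGGGG'
  7B -> 'BBBBBBB'
  1D -> 'D'
  5D -> 'DDDDD'
  8G -> 'GGGGGGGG'
  8D -> 'DDDDDDDD'

Decoded = GGGGGGBBBBBBBDDDDDDGGGGGGGGDDDDDDDD


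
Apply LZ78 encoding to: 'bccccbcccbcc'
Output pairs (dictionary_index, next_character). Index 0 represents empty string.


LZ78 encoding steps:
Dictionary: {0: ''}
Step 1: w='' (idx 0), next='b' -> output (0, 'b'), add 'b' as idx 1
Step 2: w='' (idx 0), next='c' -> output (0, 'c'), add 'c' as idx 2
Step 3: w='c' (idx 2), next='c' -> output (2, 'c'), add 'cc' as idx 3
Step 4: w='c' (idx 2), next='b' -> output (2, 'b'), add 'cb' as idx 4
Step 5: w='cc' (idx 3), next='c' -> output (3, 'c'), add 'ccc' as idx 5
Step 6: w='b' (idx 1), next='c' -> output (1, 'c'), add 'bc' as idx 6
Step 7: w='c' (idx 2), end of input -> output (2, '')


Encoded: [(0, 'b'), (0, 'c'), (2, 'c'), (2, 'b'), (3, 'c'), (1, 'c'), (2, '')]


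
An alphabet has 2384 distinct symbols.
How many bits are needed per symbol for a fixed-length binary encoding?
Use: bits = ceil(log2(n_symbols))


log2(2384) = 11.2192
Bracket: 2^11 = 2048 < 2384 <= 2^12 = 4096
So ceil(log2(2384)) = 12

bits = ceil(log2(2384)) = ceil(11.2192) = 12 bits


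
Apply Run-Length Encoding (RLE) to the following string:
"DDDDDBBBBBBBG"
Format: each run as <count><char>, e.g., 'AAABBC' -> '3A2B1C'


Scanning runs left to right:
  i=0: run of 'D' x 5 -> '5D'
  i=5: run of 'B' x 7 -> '7B'
  i=12: run of 'G' x 1 -> '1G'

RLE = 5D7B1G


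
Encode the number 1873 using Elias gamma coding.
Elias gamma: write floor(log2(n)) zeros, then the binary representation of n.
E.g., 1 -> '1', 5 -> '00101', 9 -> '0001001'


num_bits = floor(log2(1873)) + 1 = 11
leading_zeros = num_bits - 1 = 10
binary(1873) = 11101010001

Elias gamma(1873) = '0000000000' + '11101010001' = 000000000011101010001 (21 bits)


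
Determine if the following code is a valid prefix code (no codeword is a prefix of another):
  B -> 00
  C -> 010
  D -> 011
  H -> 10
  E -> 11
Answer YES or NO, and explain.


Checking each pair (does one codeword prefix another?):
  B='00' vs C='010': no prefix
  B='00' vs D='011': no prefix
  B='00' vs H='10': no prefix
  B='00' vs E='11': no prefix
  C='010' vs B='00': no prefix
  C='010' vs D='011': no prefix
  C='010' vs H='10': no prefix
  C='010' vs E='11': no prefix
  D='011' vs B='00': no prefix
  D='011' vs C='010': no prefix
  D='011' vs H='10': no prefix
  D='011' vs E='11': no prefix
  H='10' vs B='00': no prefix
  H='10' vs C='010': no prefix
  H='10' vs D='011': no prefix
  H='10' vs E='11': no prefix
  E='11' vs B='00': no prefix
  E='11' vs C='010': no prefix
  E='11' vs D='011': no prefix
  E='11' vs H='10': no prefix
No violation found over all pairs.

YES -- this is a valid prefix code. No codeword is a prefix of any other codeword.


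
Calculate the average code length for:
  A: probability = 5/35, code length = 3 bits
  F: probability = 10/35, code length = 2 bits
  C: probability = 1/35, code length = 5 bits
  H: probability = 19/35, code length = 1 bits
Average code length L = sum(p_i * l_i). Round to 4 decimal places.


Weighted contributions p_i * l_i:
  A: (5/35) * 3 = 15/35
  F: (10/35) * 2 = 20/35
  C: (1/35) * 5 = 5/35
  H: (19/35) * 1 = 19/35
Sum = (15 + 20 + 5 + 19)/35 = 59/35

L = 59/35 = 1.6857 bits/symbol


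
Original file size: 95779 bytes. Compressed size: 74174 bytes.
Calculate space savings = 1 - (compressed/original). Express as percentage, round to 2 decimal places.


ratio = compressed/original = 74174/95779 = 0.774429
savings = 1 - ratio = 1 - 0.774429 = 0.225571
as a percentage: 0.225571 * 100 = 22.56%

Space savings = 1 - 74174/95779 = 22.56%


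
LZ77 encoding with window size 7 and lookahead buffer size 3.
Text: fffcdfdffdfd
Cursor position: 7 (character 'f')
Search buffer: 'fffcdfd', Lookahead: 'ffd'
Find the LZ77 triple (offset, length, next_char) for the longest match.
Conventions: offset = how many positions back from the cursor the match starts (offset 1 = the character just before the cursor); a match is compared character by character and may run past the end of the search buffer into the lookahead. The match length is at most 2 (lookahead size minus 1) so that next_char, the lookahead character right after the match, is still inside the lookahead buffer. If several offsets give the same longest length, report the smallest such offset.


Try each offset into the search buffer:
  offset=1 (pos 6, char 'd'): match length 0
  offset=2 (pos 5, char 'f'): match length 1
  offset=3 (pos 4, char 'd'): match length 0
  offset=4 (pos 3, char 'c'): match length 0
  offset=5 (pos 2, char 'f'): match length 1
  offset=6 (pos 1, char 'f'): match length 2
  offset=7 (pos 0, char 'f'): match length 2
Longest match has length 2, found at offsets 6, 7; take the smallest, offset 6.
next_char = character at position 7 + 2 = 9 -> 'd'

Best match: offset=6, length=2 (matching 'ff' starting at position 1)
LZ77 triple: (6, 2, 'd')


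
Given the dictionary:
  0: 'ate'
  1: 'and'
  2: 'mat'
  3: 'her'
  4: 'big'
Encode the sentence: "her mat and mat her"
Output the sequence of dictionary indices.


Look up each word in the dictionary:
  'her' -> 3
  'mat' -> 2
  'and' -> 1
  'mat' -> 2
  'her' -> 3

Encoded: [3, 2, 1, 2, 3]


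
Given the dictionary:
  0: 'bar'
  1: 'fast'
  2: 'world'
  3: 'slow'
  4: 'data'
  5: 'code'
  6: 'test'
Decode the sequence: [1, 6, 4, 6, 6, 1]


Look up each index in the dictionary:
  1 -> 'fast'
  6 -> 'test'
  4 -> 'data'
  6 -> 'test'
  6 -> 'test'
  1 -> 'fast'

Decoded: "fast test data test test fast"


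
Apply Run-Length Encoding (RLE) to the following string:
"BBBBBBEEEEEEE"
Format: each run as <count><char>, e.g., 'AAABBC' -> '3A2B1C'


Scanning runs left to right:
  i=0: run of 'B' x 6 -> '6B'
  i=6: run of 'E' x 7 -> '7E'

RLE = 6B7E


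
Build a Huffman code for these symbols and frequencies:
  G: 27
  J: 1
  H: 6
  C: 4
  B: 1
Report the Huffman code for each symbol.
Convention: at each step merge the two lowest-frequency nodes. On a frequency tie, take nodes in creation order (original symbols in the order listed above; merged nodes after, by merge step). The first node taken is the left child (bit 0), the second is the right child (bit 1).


Huffman tree construction:
Step 1: Merge J(1) + B(1) = 2
Step 2: Merge (J+B)(2) + C(4) = 6
Step 3: Merge H(6) + ((J+B)+C)(6) = 12
Step 4: Merge (H+((J+B)+C))(12) + G(27) = 39
Read each symbol's code off the tree from the root (left child = 0, right child = 1).

Codes:
  G: 1 (length 1)
  J: 0100 (length 4)
  H: 00 (length 2)
  C: 011 (length 3)
  B: 0101 (length 4)
Average code length: 59/39 = 1.5128 bits/symbol


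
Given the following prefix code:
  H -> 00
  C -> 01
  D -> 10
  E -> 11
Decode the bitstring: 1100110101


Decoding step by step:
Bits 11 -> E
Bits 00 -> H
Bits 11 -> E
Bits 01 -> C
Bits 01 -> C


Decoded message: EHECC


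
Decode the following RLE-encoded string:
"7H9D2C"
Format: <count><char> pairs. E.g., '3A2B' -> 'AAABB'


Expanding each <count><char> pair:
  7H -> 'HHHHHHH'
  9D -> 'DDDDDDDDD'
  2C -> 'CC'

Decoded = HHHHHHHDDDDDDDDDCC


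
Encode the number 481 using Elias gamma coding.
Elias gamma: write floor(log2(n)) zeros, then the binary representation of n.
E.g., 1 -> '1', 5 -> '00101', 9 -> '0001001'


num_bits = floor(log2(481)) + 1 = 9
leading_zeros = num_bits - 1 = 8
binary(481) = 111100001

Elias gamma(481) = '00000000' + '111100001' = 00000000111100001 (17 bits)


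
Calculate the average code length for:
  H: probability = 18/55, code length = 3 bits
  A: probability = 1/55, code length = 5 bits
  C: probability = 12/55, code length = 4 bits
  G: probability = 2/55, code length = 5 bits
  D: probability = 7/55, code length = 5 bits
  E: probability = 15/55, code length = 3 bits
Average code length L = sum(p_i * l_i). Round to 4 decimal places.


Weighted contributions p_i * l_i:
  H: (18/55) * 3 = 54/55
  A: (1/55) * 5 = 5/55
  C: (12/55) * 4 = 48/55
  G: (2/55) * 5 = 10/55
  D: (7/55) * 5 = 35/55
  E: (15/55) * 3 = 45/55
Sum = (54 + 5 + 48 + 10 + 35 + 45)/55 = 197/55

L = 197/55 = 3.5818 bits/symbol


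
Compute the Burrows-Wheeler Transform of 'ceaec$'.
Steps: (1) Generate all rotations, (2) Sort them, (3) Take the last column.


Rotations (sorted):
  0: $ceaec -> last char: c
  1: aec$ce -> last char: e
  2: c$ceae -> last char: e
  3: ceaec$ -> last char: $
  4: eaec$c -> last char: c
  5: ec$cea -> last char: a


BWT = cee$ca


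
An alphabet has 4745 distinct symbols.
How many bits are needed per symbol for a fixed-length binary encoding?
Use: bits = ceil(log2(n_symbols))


log2(4745) = 12.2122
Bracket: 2^12 = 4096 < 4745 <= 2^13 = 8192
So ceil(log2(4745)) = 13

bits = ceil(log2(4745)) = ceil(12.2122) = 13 bits


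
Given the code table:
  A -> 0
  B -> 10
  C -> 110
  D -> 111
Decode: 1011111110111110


Decoding:
10 -> B
111 -> D
111 -> D
10 -> B
111 -> D
110 -> C


Result: BDDBDC


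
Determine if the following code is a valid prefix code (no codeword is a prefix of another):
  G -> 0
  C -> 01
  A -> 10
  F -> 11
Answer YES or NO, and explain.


Checking each pair (does one codeword prefix another?):
  G='0' vs C='01': prefix -- VIOLATION

NO -- this is NOT a valid prefix code. G (0) is a prefix of C (01).


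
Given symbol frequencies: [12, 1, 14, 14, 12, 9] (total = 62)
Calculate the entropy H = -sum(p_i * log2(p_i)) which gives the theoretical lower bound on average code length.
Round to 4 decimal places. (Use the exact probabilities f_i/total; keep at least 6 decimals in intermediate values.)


Per-symbol terms -p_i * log2(p_i) with p_i = f_i/62:
  p = 12/62 = 0.193548: log2(p) = -2.369234, -p*log2(p) = 0.458561
  p = 1/62 = 0.016129: log2(p) = -5.954196, -p*log2(p) = 0.096035
  p = 14/62 = 0.225806: log2(p) = -2.146841, -p*log2(p) = 0.484771
  p = 14/62 = 0.225806: log2(p) = -2.146841, -p*log2(p) = 0.484771
  p = 12/62 = 0.193548: log2(p) = -2.369234, -p*log2(p) = 0.458561
  p = 9/62 = 0.145161: log2(p) = -2.784271, -p*log2(p) = 0.404168
H = 0.458561 + 0.096035 + 0.484771 + 0.484771 + 0.458561 + 0.404168 = 2.386867

H = 2.3869 bits/symbol


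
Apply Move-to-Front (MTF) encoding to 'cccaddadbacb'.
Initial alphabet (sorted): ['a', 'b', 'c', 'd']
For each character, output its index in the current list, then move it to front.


MTF encoding:
'c': index 2 in ['a', 'b', 'c', 'd'] -> ['c', 'a', 'b', 'd']
'c': index 0 in ['c', 'a', 'b', 'd'] -> ['c', 'a', 'b', 'd']
'c': index 0 in ['c', 'a', 'b', 'd'] -> ['c', 'a', 'b', 'd']
'a': index 1 in ['c', 'a', 'b', 'd'] -> ['a', 'c', 'b', 'd']
'd': index 3 in ['a', 'c', 'b', 'd'] -> ['d', 'a', 'c', 'b']
'd': index 0 in ['d', 'a', 'c', 'b'] -> ['d', 'a', 'c', 'b']
'a': index 1 in ['d', 'a', 'c', 'b'] -> ['a', 'd', 'c', 'b']
'd': index 1 in ['a', 'd', 'c', 'b'] -> ['d', 'a', 'c', 'b']
'b': index 3 in ['d', 'a', 'c', 'b'] -> ['b', 'd', 'a', 'c']
'a': index 2 in ['b', 'd', 'a', 'c'] -> ['a', 'b', 'd', 'c']
'c': index 3 in ['a', 'b', 'd', 'c'] -> ['c', 'a', 'b', 'd']
'b': index 2 in ['c', 'a', 'b', 'd'] -> ['b', 'c', 'a', 'd']


Output: [2, 0, 0, 1, 3, 0, 1, 1, 3, 2, 3, 2]


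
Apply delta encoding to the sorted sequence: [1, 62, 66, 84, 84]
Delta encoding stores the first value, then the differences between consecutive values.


First value: 1
Deltas:
  62 - 1 = 61
  66 - 62 = 4
  84 - 66 = 18
  84 - 84 = 0


Delta encoded: [1, 61, 4, 18, 0]


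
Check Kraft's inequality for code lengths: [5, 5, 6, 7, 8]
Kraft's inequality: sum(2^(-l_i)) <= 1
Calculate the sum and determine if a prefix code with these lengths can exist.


Sum = 2^(-5) + 2^(-5) + 2^(-6) + 2^(-7) + 2^(-8)
    = 0.03125 + 0.03125 + 0.015625 + 0.0078125 + 0.00390625
    = 23/256 = 0.08984375
Since 0.08984375 <= 1, Kraft's inequality IS satisfied.
A prefix code with these lengths CAN exist.

Kraft sum = 0.08984375. Satisfied.


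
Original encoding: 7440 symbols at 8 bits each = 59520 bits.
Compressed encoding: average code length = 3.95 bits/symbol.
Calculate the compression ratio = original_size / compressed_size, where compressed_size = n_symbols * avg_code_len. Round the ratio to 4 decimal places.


original_size = n_symbols * orig_bits = 7440 * 8 = 59520 bits
compressed_size = n_symbols * avg_code_len = 7440 * 3.95 = 29388.0 bits
ratio = original_size / compressed_size = 59520 / 29388.0 = 2.0253

Compression ratio = 2.0253


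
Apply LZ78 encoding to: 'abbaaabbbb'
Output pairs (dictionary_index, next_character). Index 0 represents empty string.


LZ78 encoding steps:
Dictionary: {0: ''}
Step 1: w='' (idx 0), next='a' -> output (0, 'a'), add 'a' as idx 1
Step 2: w='' (idx 0), next='b' -> output (0, 'b'), add 'b' as idx 2
Step 3: w='b' (idx 2), next='a' -> output (2, 'a'), add 'ba' as idx 3
Step 4: w='a' (idx 1), next='a' -> output (1, 'a'), add 'aa' as idx 4
Step 5: w='b' (idx 2), next='b' -> output (2, 'b'), add 'bb' as idx 5
Step 6: w='bb' (idx 5), end of input -> output (5, '')


Encoded: [(0, 'a'), (0, 'b'), (2, 'a'), (1, 'a'), (2, 'b'), (5, '')]


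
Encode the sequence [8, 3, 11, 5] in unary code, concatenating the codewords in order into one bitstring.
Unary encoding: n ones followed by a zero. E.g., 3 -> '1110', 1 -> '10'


Encode each number as n ones followed by a terminating 0:
  8 -> 111111110 (9 bits)
  3 -> 1110 (4 bits)
  11 -> 111111111110 (12 bits)
  5 -> 111110 (6 bits)
Total length = 9 + 4 + 12 + 6 = 31 bits.

Unary([8, 3, 11, 5]) = 1111111101110111111111110111110 (31 bits)


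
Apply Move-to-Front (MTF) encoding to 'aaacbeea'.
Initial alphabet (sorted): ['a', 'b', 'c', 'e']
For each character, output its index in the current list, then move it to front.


MTF encoding:
'a': index 0 in ['a', 'b', 'c', 'e'] -> ['a', 'b', 'c', 'e']
'a': index 0 in ['a', 'b', 'c', 'e'] -> ['a', 'b', 'c', 'e']
'a': index 0 in ['a', 'b', 'c', 'e'] -> ['a', 'b', 'c', 'e']
'c': index 2 in ['a', 'b', 'c', 'e'] -> ['c', 'a', 'b', 'e']
'b': index 2 in ['c', 'a', 'b', 'e'] -> ['b', 'c', 'a', 'e']
'e': index 3 in ['b', 'c', 'a', 'e'] -> ['e', 'b', 'c', 'a']
'e': index 0 in ['e', 'b', 'c', 'a'] -> ['e', 'b', 'c', 'a']
'a': index 3 in ['e', 'b', 'c', 'a'] -> ['a', 'e', 'b', 'c']


Output: [0, 0, 0, 2, 2, 3, 0, 3]


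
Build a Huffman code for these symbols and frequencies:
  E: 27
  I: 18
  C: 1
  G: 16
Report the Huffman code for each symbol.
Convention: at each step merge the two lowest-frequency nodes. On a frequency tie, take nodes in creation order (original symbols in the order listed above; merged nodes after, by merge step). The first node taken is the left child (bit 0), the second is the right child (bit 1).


Huffman tree construction:
Step 1: Merge C(1) + G(16) = 17
Step 2: Merge (C+G)(17) + I(18) = 35
Step 3: Merge E(27) + ((C+G)+I)(35) = 62
Read each symbol's code off the tree from the root (left child = 0, right child = 1).

Codes:
  E: 0 (length 1)
  I: 11 (length 2)
  C: 100 (length 3)
  G: 101 (length 3)
Average code length: 114/62 = 1.8387 bits/symbol


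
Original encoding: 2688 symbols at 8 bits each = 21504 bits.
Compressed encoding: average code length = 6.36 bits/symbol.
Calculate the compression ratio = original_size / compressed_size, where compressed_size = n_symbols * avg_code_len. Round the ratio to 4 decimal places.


original_size = n_symbols * orig_bits = 2688 * 8 = 21504 bits
compressed_size = n_symbols * avg_code_len = 2688 * 6.36 = 17095.68 bits
ratio = original_size / compressed_size = 21504 / 17095.68 = 1.2579

Compression ratio = 1.2579


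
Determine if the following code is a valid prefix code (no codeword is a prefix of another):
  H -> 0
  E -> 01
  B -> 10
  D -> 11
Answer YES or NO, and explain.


Checking each pair (does one codeword prefix another?):
  H='0' vs E='01': prefix -- VIOLATION

NO -- this is NOT a valid prefix code. H (0) is a prefix of E (01).


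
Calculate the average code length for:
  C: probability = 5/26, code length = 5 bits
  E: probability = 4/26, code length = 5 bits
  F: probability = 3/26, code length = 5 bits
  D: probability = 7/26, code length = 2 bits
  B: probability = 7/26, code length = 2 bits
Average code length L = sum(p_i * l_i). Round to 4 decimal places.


Weighted contributions p_i * l_i:
  C: (5/26) * 5 = 25/26
  E: (4/26) * 5 = 20/26
  F: (3/26) * 5 = 15/26
  D: (7/26) * 2 = 14/26
  B: (7/26) * 2 = 14/26
Sum = (25 + 20 + 15 + 14 + 14)/26 = 88/26

L = 88/26 = 3.3846 bits/symbol


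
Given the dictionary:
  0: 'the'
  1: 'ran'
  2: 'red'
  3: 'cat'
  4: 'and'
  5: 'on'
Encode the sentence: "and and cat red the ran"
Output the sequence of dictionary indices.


Look up each word in the dictionary:
  'and' -> 4
  'and' -> 4
  'cat' -> 3
  'red' -> 2
  'the' -> 0
  'ran' -> 1

Encoded: [4, 4, 3, 2, 0, 1]


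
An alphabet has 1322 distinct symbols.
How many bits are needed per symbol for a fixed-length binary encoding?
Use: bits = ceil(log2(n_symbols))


log2(1322) = 10.3685
Bracket: 2^10 = 1024 < 1322 <= 2^11 = 2048
So ceil(log2(1322)) = 11

bits = ceil(log2(1322)) = ceil(10.3685) = 11 bits


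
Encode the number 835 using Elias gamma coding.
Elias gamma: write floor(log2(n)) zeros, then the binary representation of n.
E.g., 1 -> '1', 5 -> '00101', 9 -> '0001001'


num_bits = floor(log2(835)) + 1 = 10
leading_zeros = num_bits - 1 = 9
binary(835) = 1101000011

Elias gamma(835) = '000000000' + '1101000011' = 0000000001101000011 (19 bits)


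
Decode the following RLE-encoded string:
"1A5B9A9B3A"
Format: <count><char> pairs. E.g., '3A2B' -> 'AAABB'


Expanding each <count><char> pair:
  1A -> 'A'
  5B -> 'BBBBB'
  9A -> 'AAAAAAAAA'
  9B -> 'BBBBBBBBB'
  3A -> 'AAA'

Decoded = ABBBBBAAAAAAAAABBBBBBBBBAAA


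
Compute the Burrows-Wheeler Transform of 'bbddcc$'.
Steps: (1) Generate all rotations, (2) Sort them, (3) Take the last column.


Rotations (sorted):
  0: $bbddcc -> last char: c
  1: bbddcc$ -> last char: $
  2: bddcc$b -> last char: b
  3: c$bbddc -> last char: c
  4: cc$bbdd -> last char: d
  5: dcc$bbd -> last char: d
  6: ddcc$bb -> last char: b


BWT = c$bcddb


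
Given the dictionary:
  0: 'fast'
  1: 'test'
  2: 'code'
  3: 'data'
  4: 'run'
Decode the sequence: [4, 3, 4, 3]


Look up each index in the dictionary:
  4 -> 'run'
  3 -> 'data'
  4 -> 'run'
  3 -> 'data'

Decoded: "run data run data"


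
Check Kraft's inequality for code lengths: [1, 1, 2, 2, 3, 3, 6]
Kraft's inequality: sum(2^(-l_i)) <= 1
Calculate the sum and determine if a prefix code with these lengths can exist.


Sum = 2^(-1) + 2^(-1) + 2^(-2) + 2^(-2) + 2^(-3) + 2^(-3) + 2^(-6)
    = 0.5 + 0.5 + 0.25 + 0.25 + 0.125 + 0.125 + 0.015625
    = 113/64 = 1.765625
Since 1.765625 > 1, Kraft's inequality is NOT satisfied.
A prefix code with these lengths CANNOT exist.

Kraft sum = 1.765625. Not satisfied.


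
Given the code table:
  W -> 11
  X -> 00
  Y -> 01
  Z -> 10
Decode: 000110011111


Decoding:
00 -> X
01 -> Y
10 -> Z
01 -> Y
11 -> W
11 -> W


Result: XYZYWW


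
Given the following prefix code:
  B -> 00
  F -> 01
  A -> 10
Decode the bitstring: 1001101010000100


Decoding step by step:
Bits 10 -> A
Bits 01 -> F
Bits 10 -> A
Bits 10 -> A
Bits 10 -> A
Bits 00 -> B
Bits 01 -> F
Bits 00 -> B


Decoded message: AFAAABFB


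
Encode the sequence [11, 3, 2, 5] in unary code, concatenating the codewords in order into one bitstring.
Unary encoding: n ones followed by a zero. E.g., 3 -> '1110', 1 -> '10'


Encode each number as n ones followed by a terminating 0:
  11 -> 111111111110 (12 bits)
  3 -> 1110 (4 bits)
  2 -> 110 (3 bits)
  5 -> 111110 (6 bits)
Total length = 12 + 4 + 3 + 6 = 25 bits.

Unary([11, 3, 2, 5]) = 1111111111101110110111110 (25 bits)


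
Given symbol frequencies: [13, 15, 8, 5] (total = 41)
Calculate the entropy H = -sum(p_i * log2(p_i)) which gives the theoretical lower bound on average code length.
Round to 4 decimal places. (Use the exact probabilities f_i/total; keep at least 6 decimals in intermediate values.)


Per-symbol terms -p_i * log2(p_i) with p_i = f_i/41:
  p = 13/41 = 0.317073: log2(p) = -1.657112, -p*log2(p) = 0.525426
  p = 15/41 = 0.365854: log2(p) = -1.450661, -p*log2(p) = 0.530730
  p = 8/41 = 0.195122: log2(p) = -2.357552, -p*log2(p) = 0.460010
  p = 5/41 = 0.121951: log2(p) = -3.035624, -p*log2(p) = 0.370198
H = 0.525426 + 0.530730 + 0.460010 + 0.370198 = 1.886364

H = 1.8864 bits/symbol


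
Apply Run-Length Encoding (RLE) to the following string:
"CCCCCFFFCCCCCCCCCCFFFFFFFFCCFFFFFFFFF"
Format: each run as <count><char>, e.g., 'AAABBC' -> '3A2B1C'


Scanning runs left to right:
  i=0: run of 'C' x 5 -> '5C'
  i=5: run of 'F' x 3 -> '3F'
  i=8: run of 'C' x 10 -> '10C'
  i=18: run of 'F' x 8 -> '8F'
  i=26: run of 'C' x 2 -> '2C'
  i=28: run of 'F' x 9 -> '9F'

RLE = 5C3F10C8F2C9F


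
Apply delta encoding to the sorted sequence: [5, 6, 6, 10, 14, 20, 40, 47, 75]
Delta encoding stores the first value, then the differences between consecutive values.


First value: 5
Deltas:
  6 - 5 = 1
  6 - 6 = 0
  10 - 6 = 4
  14 - 10 = 4
  20 - 14 = 6
  40 - 20 = 20
  47 - 40 = 7
  75 - 47 = 28


Delta encoded: [5, 1, 0, 4, 4, 6, 20, 7, 28]


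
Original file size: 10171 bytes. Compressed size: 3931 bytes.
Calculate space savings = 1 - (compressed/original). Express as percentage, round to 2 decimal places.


ratio = compressed/original = 3931/10171 = 0.386491
savings = 1 - ratio = 1 - 0.386491 = 0.613509
as a percentage: 0.613509 * 100 = 61.35%

Space savings = 1 - 3931/10171 = 61.35%


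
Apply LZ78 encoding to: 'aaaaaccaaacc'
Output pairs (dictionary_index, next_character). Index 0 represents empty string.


LZ78 encoding steps:
Dictionary: {0: ''}
Step 1: w='' (idx 0), next='a' -> output (0, 'a'), add 'a' as idx 1
Step 2: w='a' (idx 1), next='a' -> output (1, 'a'), add 'aa' as idx 2
Step 3: w='aa' (idx 2), next='c' -> output (2, 'c'), add 'aac' as idx 3
Step 4: w='' (idx 0), next='c' -> output (0, 'c'), add 'c' as idx 4
Step 5: w='aa' (idx 2), next='a' -> output (2, 'a'), add 'aaa' as idx 5
Step 6: w='c' (idx 4), next='c' -> output (4, 'c'), add 'cc' as idx 6


Encoded: [(0, 'a'), (1, 'a'), (2, 'c'), (0, 'c'), (2, 'a'), (4, 'c')]


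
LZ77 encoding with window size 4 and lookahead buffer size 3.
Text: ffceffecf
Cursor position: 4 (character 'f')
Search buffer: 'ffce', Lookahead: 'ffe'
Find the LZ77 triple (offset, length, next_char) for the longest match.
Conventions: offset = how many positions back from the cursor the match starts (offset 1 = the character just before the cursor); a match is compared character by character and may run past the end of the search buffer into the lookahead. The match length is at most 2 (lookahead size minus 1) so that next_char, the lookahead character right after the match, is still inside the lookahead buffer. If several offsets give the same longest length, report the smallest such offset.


Try each offset into the search buffer:
  offset=1 (pos 3, char 'e'): match length 0
  offset=2 (pos 2, char 'c'): match length 0
  offset=3 (pos 1, char 'f'): match length 1
  offset=4 (pos 0, char 'f'): match length 2
Longest match has length 2 at offset 4.
next_char = character at position 4 + 2 = 6 -> 'e'

Best match: offset=4, length=2 (matching 'ff' starting at position 0)
LZ77 triple: (4, 2, 'e')


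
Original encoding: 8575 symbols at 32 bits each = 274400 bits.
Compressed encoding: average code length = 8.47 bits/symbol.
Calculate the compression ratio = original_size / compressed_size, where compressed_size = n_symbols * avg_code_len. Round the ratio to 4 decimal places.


original_size = n_symbols * orig_bits = 8575 * 32 = 274400 bits
compressed_size = n_symbols * avg_code_len = 8575 * 8.47 = 72630.25 bits
ratio = original_size / compressed_size = 274400 / 72630.25 = 3.778

Compression ratio = 3.778


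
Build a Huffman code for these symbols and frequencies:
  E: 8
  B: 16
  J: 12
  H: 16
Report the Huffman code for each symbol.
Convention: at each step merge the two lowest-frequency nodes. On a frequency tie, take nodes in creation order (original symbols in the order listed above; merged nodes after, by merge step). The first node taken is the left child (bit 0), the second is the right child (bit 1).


Huffman tree construction:
Step 1: Merge E(8) + J(12) = 20
Step 2: Merge B(16) + H(16) = 32
Step 3: Merge (E+J)(20) + (B+H)(32) = 52
Read each symbol's code off the tree from the root (left child = 0, right child = 1).

Codes:
  E: 00 (length 2)
  B: 10 (length 2)
  J: 01 (length 2)
  H: 11 (length 2)
Average code length: 104/52 = 2.0000 bits/symbol


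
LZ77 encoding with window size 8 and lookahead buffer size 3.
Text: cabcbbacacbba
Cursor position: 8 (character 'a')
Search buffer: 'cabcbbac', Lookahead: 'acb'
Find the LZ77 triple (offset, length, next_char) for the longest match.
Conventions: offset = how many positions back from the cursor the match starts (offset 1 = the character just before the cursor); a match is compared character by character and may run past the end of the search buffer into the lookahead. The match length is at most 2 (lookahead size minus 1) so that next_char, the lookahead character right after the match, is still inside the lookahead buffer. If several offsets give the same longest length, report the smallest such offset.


Try each offset into the search buffer:
  offset=1 (pos 7, char 'c'): match length 0
  offset=2 (pos 6, char 'a'): match length 2
  offset=3 (pos 5, char 'b'): match length 0
  offset=4 (pos 4, char 'b'): match length 0
  offset=5 (pos 3, char 'c'): match length 0
  offset=6 (pos 2, char 'b'): match length 0
  offset=7 (pos 1, char 'a'): match length 1
  offset=8 (pos 0, char 'c'): match length 0
Longest match has length 2 at offset 2.
next_char = character at position 8 + 2 = 10 -> 'b'

Best match: offset=2, length=2 (matching 'ac' starting at position 6)
LZ77 triple: (2, 2, 'b')


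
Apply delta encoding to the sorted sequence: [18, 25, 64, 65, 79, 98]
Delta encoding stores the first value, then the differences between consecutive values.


First value: 18
Deltas:
  25 - 18 = 7
  64 - 25 = 39
  65 - 64 = 1
  79 - 65 = 14
  98 - 79 = 19


Delta encoded: [18, 7, 39, 1, 14, 19]


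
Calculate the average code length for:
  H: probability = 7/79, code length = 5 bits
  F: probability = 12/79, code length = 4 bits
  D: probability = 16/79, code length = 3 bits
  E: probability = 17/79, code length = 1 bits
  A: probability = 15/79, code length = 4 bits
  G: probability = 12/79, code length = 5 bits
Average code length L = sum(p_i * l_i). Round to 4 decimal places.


Weighted contributions p_i * l_i:
  H: (7/79) * 5 = 35/79
  F: (12/79) * 4 = 48/79
  D: (16/79) * 3 = 48/79
  E: (17/79) * 1 = 17/79
  A: (15/79) * 4 = 60/79
  G: (12/79) * 5 = 60/79
Sum = (35 + 48 + 48 + 17 + 60 + 60)/79 = 268/79

L = 268/79 = 3.3924 bits/symbol


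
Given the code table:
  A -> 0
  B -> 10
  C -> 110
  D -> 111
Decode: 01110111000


Decoding:
0 -> A
111 -> D
0 -> A
111 -> D
0 -> A
0 -> A
0 -> A


Result: ADADAAA


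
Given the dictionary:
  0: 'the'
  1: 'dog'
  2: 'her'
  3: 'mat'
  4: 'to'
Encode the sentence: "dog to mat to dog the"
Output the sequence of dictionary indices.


Look up each word in the dictionary:
  'dog' -> 1
  'to' -> 4
  'mat' -> 3
  'to' -> 4
  'dog' -> 1
  'the' -> 0

Encoded: [1, 4, 3, 4, 1, 0]


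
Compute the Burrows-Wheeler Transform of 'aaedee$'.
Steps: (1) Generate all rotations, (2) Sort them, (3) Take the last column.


Rotations (sorted):
  0: $aaedee -> last char: e
  1: aaedee$ -> last char: $
  2: aedee$a -> last char: a
  3: dee$aae -> last char: e
  4: e$aaede -> last char: e
  5: edee$aa -> last char: a
  6: ee$aaed -> last char: d


BWT = e$aeead


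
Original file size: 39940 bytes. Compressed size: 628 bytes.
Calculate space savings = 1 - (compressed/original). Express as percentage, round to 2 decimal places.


ratio = compressed/original = 628/39940 = 0.015724
savings = 1 - ratio = 1 - 0.015724 = 0.984276
as a percentage: 0.984276 * 100 = 98.43%

Space savings = 1 - 628/39940 = 98.43%


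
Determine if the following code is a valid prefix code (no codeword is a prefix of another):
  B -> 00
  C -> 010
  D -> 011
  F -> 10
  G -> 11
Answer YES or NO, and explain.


Checking each pair (does one codeword prefix another?):
  B='00' vs C='010': no prefix
  B='00' vs D='011': no prefix
  B='00' vs F='10': no prefix
  B='00' vs G='11': no prefix
  C='010' vs B='00': no prefix
  C='010' vs D='011': no prefix
  C='010' vs F='10': no prefix
  C='010' vs G='11': no prefix
  D='011' vs B='00': no prefix
  D='011' vs C='010': no prefix
  D='011' vs F='10': no prefix
  D='011' vs G='11': no prefix
  F='10' vs B='00': no prefix
  F='10' vs C='010': no prefix
  F='10' vs D='011': no prefix
  F='10' vs G='11': no prefix
  G='11' vs B='00': no prefix
  G='11' vs C='010': no prefix
  G='11' vs D='011': no prefix
  G='11' vs F='10': no prefix
No violation found over all pairs.

YES -- this is a valid prefix code. No codeword is a prefix of any other codeword.


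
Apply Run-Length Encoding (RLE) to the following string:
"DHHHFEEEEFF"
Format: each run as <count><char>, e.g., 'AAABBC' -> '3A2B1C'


Scanning runs left to right:
  i=0: run of 'D' x 1 -> '1D'
  i=1: run of 'H' x 3 -> '3H'
  i=4: run of 'F' x 1 -> '1F'
  i=5: run of 'E' x 4 -> '4E'
  i=9: run of 'F' x 2 -> '2F'

RLE = 1D3H1F4E2F


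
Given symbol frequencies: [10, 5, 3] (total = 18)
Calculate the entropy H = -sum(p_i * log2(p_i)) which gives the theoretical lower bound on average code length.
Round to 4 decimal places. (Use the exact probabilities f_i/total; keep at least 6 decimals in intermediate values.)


Per-symbol terms -p_i * log2(p_i) with p_i = f_i/18:
  p = 10/18 = 0.555556: log2(p) = -0.847997, -p*log2(p) = 0.471109
  p = 5/18 = 0.277778: log2(p) = -1.847997, -p*log2(p) = 0.513332
  p = 3/18 = 0.166667: log2(p) = -2.584963, -p*log2(p) = 0.430827
H = 0.471109 + 0.513332 + 0.430827 = 1.415268

H = 1.4153 bits/symbol


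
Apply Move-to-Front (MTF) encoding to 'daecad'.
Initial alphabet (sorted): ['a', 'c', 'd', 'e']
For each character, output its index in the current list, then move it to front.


MTF encoding:
'd': index 2 in ['a', 'c', 'd', 'e'] -> ['d', 'a', 'c', 'e']
'a': index 1 in ['d', 'a', 'c', 'e'] -> ['a', 'd', 'c', 'e']
'e': index 3 in ['a', 'd', 'c', 'e'] -> ['e', 'a', 'd', 'c']
'c': index 3 in ['e', 'a', 'd', 'c'] -> ['c', 'e', 'a', 'd']
'a': index 2 in ['c', 'e', 'a', 'd'] -> ['a', 'c', 'e', 'd']
'd': index 3 in ['a', 'c', 'e', 'd'] -> ['d', 'a', 'c', 'e']


Output: [2, 1, 3, 3, 2, 3]


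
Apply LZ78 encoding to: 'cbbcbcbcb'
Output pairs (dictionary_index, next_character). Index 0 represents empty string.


LZ78 encoding steps:
Dictionary: {0: ''}
Step 1: w='' (idx 0), next='c' -> output (0, 'c'), add 'c' as idx 1
Step 2: w='' (idx 0), next='b' -> output (0, 'b'), add 'b' as idx 2
Step 3: w='b' (idx 2), next='c' -> output (2, 'c'), add 'bc' as idx 3
Step 4: w='bc' (idx 3), next='b' -> output (3, 'b'), add 'bcb' as idx 4
Step 5: w='c' (idx 1), next='b' -> output (1, 'b'), add 'cb' as idx 5


Encoded: [(0, 'c'), (0, 'b'), (2, 'c'), (3, 'b'), (1, 'b')]


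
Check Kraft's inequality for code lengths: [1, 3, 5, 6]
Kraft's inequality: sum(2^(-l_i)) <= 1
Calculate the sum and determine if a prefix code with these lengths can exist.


Sum = 2^(-1) + 2^(-3) + 2^(-5) + 2^(-6)
    = 0.5 + 0.125 + 0.03125 + 0.015625
    = 43/64 = 0.671875
Since 0.671875 <= 1, Kraft's inequality IS satisfied.
A prefix code with these lengths CAN exist.

Kraft sum = 0.671875. Satisfied.


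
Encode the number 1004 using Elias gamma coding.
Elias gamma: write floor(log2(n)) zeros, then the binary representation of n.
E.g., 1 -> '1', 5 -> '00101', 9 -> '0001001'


num_bits = floor(log2(1004)) + 1 = 10
leading_zeros = num_bits - 1 = 9
binary(1004) = 1111101100

Elias gamma(1004) = '000000000' + '1111101100' = 0000000001111101100 (19 bits)
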